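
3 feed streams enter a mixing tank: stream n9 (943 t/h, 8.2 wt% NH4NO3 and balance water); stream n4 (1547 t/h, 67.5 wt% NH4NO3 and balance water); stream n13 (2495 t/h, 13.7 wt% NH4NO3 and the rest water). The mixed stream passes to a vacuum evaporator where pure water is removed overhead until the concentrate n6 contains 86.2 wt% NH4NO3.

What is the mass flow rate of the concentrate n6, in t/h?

1698 t/h

NH4NO3 entering = 943×0.082 + 1547×0.675 + 2495×0.137 = 1463.4 t/h.
All NH4NO3 reports to n6, so n6 = 1463.4/0.862 = 1697.6 t/h.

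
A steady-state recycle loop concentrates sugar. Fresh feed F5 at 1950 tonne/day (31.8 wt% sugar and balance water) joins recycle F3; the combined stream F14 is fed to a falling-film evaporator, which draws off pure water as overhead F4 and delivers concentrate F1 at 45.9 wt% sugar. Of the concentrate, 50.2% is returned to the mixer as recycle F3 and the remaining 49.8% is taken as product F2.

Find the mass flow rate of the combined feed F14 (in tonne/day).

3312 tonne/day

Overall sugar balance (none leaves overhead): sugar in fresh feed = sugar in product, i.e. 1950×0.318 = (1−0.502)·F1·0.459.
F1 = 620.1/(0.459×0.498) = 2712.8 tonne/day.
Recycle F3 = 0.502×2712.8 = 1361.8 tonne/day.
Combined feed F14 = 1950 + 1361.8 = 3311.8 tonne/day.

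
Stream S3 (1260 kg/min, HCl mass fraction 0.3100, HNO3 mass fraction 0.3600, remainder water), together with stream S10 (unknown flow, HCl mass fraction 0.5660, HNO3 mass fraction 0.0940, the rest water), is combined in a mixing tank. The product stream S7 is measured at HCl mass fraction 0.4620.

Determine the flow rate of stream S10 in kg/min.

1842 kg/min

Let S10 be the unknown flow. Total out = 1260 + S10.
HCl balance: 390.6 + 0.566·S10 = 0.462·(1260 + S10)
(0.566 − 0.462)·S10 = 0.462×1260 − 390.6 = 191.52
S10 = 191.52 / 0.104 = 1841.5 kg/min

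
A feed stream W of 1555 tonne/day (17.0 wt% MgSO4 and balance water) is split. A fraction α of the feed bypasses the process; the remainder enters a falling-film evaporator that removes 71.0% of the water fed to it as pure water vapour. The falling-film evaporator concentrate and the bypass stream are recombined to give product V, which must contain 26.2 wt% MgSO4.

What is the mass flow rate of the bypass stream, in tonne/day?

All 1555×0.170 = 264.35 tonne/day of MgSO4 reaches V, so V = 264.35/0.262 = 1009 tonne/day and vapour = 546.03 tonne/day.
The evaporator receives (1−α)·1555 of feed at 0.830 water and removes 0.710 of that water:
0.710×0.830×(1−α)×1555 = 546.03
(1−α) = 546.03/916.36 = 0.5959;  α = 0.4041.
Bypass flow = 0.4041×1555 = 628.43 tonne/day.

628.4 tonne/day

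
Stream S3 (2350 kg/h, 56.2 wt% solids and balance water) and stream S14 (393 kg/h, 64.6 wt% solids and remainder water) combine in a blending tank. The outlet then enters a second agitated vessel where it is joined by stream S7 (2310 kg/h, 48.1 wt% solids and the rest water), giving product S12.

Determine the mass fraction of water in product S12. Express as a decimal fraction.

0.468

Overall, product flow = 5053 kg/h.
water in = 2350×0.438 + 393×0.354 + 2310×0.519 = 2367.3 kg/h.
water fraction in S12 = 0.468.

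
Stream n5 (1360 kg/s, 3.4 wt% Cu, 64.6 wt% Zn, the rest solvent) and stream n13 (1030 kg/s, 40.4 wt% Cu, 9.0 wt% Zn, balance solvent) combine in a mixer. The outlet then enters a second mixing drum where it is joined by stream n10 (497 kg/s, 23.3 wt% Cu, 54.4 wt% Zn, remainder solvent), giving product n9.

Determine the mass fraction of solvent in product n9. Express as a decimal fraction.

Overall, product flow = 2887 kg/s.
solvent in = 1360×0.320 + 1030×0.506 + 497×0.223 = 1067.2 kg/s.
solvent fraction in n9 = 0.370.

0.370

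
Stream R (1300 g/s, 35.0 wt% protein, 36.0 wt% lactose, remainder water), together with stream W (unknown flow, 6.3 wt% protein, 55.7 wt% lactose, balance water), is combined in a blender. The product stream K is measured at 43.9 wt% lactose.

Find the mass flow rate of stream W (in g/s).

870.3 g/s

Let W be the unknown flow. Total out = 1300 + W.
lactose balance: 468 + 0.557·W = 0.439·(1300 + W)
(0.557 − 0.439)·W = 0.439×1300 − 468 = 102.7
W = 102.7 / 0.118 = 870.34 g/s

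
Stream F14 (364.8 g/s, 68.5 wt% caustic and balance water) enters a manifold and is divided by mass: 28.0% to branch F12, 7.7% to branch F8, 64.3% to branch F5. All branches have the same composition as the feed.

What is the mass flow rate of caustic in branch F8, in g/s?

19.24 g/s

Branch F8 total = 0.077×364.8 = 28.09 g/s.
caustic in F8 = 0.685×28.09 = 19.241 g/s.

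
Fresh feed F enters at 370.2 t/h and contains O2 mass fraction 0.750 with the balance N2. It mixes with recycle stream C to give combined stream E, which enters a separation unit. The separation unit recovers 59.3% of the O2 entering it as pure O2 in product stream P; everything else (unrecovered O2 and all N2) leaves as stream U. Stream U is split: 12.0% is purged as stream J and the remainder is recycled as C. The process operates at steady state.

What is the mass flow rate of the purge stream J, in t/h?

N2 enters only via F and leaves only via the purge: 370.2×0.250 = 0.120×(N2 in U), and the separation unit passes all N2, so N2 in E = N2 in U = 771.25 t/h.
O2 in E: m_A = 370.2×0.750 + (1−0.120)·(1−0.593)·m_A, so m_A = 277.65/0.6418 = 432.58 t/h.
U = (1−0.593)×432.58 + 771.25 = 947.31 t/h.
Purge J = 0.120×947.31 = 113.68 t/h.

113.7 t/h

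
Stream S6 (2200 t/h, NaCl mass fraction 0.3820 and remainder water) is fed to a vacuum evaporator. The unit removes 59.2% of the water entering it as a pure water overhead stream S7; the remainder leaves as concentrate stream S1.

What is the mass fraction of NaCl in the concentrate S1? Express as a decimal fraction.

NaCl is not removed: 2200×0.382 = 840.4 t/h of NaCl enters S1.
water entering = 2200×0.618 = 1359.6 t/h; overhead removed = 0.592×1359.6 = 804.88 t/h.
Concentrate = 2200 − 804.88 = 1395.1 t/h.
Mass fraction = 840.4/1395.1 = 0.6024.

0.6024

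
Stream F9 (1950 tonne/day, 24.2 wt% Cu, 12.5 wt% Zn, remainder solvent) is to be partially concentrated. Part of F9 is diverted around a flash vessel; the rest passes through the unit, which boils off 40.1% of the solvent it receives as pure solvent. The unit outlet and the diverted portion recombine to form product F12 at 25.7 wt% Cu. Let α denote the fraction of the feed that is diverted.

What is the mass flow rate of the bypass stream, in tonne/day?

1502 tonne/day

All 1950×0.242 = 471.9 tonne/day of Cu reaches F12, so F12 = 471.9/0.257 = 1836.2 tonne/day and vapour = 113.81 tonne/day.
The evaporator receives (1−α)·1950 of feed at 0.633 solvent and removes 0.401 of that solvent:
0.401×0.633×(1−α)×1950 = 113.81
(1−α) = 113.81/494.97 = 0.2299;  α = 0.7701.
Bypass flow = 0.7701×1950 = 1501.6 tonne/day.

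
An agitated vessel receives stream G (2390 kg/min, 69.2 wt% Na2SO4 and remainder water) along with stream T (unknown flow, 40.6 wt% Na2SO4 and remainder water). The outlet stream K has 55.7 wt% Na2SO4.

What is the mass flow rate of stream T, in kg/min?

2137 kg/min

Let T be the unknown flow. Total out = 2390 + T.
Na2SO4 balance: 1653.9 + 0.406·T = 0.557·(2390 + T)
(0.406 − 0.557)·T = 0.557×2390 − 1653.9 = -322.65
T = -322.65 / -0.151 = 2136.8 kg/min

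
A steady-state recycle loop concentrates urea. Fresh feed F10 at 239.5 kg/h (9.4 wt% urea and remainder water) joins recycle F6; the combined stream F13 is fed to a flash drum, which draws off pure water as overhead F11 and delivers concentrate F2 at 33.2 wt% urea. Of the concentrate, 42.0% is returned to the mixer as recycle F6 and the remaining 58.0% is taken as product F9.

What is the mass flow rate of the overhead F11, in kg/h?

Overall urea balance (none leaves overhead): urea in fresh feed = urea in product, i.e. 239.5×0.094 = (1−0.420)·F2·0.332.
F2 = 22.513/(0.332×0.580) = 116.91 kg/h.
Recycle F6 = 0.420×116.91 = 49.104 kg/h.
Combined feed F13 = 239.5 + 49.104 = 288.6 kg/h.
Overhead F11 = F13 − F2 = 288.6 − 116.91 = 171.69 kg/h.

171.7 kg/h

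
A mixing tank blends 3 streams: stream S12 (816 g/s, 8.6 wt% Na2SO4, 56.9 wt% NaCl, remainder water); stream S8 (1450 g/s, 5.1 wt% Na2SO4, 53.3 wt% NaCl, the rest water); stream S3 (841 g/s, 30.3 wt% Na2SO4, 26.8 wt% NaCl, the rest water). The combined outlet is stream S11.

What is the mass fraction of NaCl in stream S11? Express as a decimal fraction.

0.471

Total flow out = 816 + 1450 + 841 = 3107 g/s.
NaCl in = 816×0.569 + 1450×0.533 + 841×0.268 = 1462.5 g/s.
NaCl mass fraction in S11 = 1462.5/3107 = 0.471.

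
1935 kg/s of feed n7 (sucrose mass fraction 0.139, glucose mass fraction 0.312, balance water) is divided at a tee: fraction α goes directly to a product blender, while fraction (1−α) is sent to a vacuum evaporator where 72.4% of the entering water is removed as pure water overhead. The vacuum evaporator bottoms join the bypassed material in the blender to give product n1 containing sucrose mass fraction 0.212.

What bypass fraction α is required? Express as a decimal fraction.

0.134

All 1935×0.139 = 268.97 kg/s of sucrose reaches n1, so n1 = 268.97/0.212 = 1268.7 kg/s and vapour = 666.3 kg/s.
The evaporator receives (1−α)·1935 of feed at 0.549 water and removes 0.724 of that water:
0.724×0.549×(1−α)×1935 = 666.3
(1−α) = 666.3/769.12 = 0.8663;  α = 0.1337.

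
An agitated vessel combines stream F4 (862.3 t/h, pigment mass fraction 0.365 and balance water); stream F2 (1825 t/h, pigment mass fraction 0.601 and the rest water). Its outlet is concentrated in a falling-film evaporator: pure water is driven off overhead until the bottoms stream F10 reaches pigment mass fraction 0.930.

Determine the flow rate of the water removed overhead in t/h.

1169 t/h

pigment entering = 862.3×0.365 + 1825×0.601 = 1411.6 t/h.
All pigment reports to F10, so F10 = 1411.6/0.930 = 1517.8 t/h.
Total feed = 2687.3 t/h; overhead = 2687.3 − 1517.8 = 1169.5 t/h.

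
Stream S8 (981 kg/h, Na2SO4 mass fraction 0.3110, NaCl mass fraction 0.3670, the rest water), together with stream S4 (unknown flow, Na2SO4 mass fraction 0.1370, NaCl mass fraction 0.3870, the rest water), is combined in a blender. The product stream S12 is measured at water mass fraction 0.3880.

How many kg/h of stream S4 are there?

Let S4 be the unknown flow. Total out = 981 + S4.
water balance: 315.88 + 0.476·S4 = 0.388·(981 + S4)
(0.476 − 0.388)·S4 = 0.388×981 − 315.88 = 64.746
S4 = 64.746 / 0.088 = 735.75 kg/h

735.8 kg/h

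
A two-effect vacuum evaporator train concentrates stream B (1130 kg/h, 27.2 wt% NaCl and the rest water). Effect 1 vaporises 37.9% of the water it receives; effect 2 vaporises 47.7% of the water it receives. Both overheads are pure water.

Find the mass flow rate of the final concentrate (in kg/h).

574.5 kg/h

water in feed = 1130×0.728 = 822.64 kg/h.
After stage 1: water left = (1−0.379)×822.64 = 510.86; stream total = 818.22 kg/h.
After stage 2: water left = (1−0.477)×510.86 = 267.18; final concentrate = 574.54 kg/h.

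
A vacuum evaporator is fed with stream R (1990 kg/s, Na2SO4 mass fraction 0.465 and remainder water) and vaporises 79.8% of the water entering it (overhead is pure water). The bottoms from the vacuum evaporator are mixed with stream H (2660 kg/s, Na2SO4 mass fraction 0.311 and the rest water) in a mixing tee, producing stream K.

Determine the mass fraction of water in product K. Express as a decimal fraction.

Vapour removed = 0.798×0.535×1990 = 849.59 kg/s; concentrate = 1140.4 kg/s.
water reaching the mixer = 215.06 (from concentrate) + 2660×0.689 = 2047.8 kg/s.
Product flow = 1140.4 + 2660 = 3800.4 kg/s; water fraction = 0.539.

0.539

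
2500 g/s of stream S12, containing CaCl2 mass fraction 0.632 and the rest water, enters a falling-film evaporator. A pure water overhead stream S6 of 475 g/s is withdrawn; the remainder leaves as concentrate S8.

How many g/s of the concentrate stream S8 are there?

Concentrate = 2500 − 475 = 2025 g/s.

2025 g/s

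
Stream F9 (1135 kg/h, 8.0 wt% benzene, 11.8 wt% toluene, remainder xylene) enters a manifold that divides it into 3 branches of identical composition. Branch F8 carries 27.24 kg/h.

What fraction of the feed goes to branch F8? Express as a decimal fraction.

0.024

Fraction to F8 = 27.24/1135 = 0.0240.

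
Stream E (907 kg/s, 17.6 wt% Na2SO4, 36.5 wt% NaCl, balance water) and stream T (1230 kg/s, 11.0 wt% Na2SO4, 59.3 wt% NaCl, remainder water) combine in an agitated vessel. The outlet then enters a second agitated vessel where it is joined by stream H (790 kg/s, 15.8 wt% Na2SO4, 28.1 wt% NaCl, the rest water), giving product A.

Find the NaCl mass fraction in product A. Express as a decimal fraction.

Overall, product flow = 2927 kg/s.
NaCl in = 907×0.365 + 1230×0.593 + 790×0.281 = 1282.4 kg/s.
NaCl fraction in A = 0.438.

0.438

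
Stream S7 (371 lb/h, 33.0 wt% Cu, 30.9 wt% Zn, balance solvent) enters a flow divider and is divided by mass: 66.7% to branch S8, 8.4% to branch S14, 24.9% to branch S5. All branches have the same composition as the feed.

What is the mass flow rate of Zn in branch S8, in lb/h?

76.46 lb/h

Branch S8 total = 0.667×371 = 247.46 lb/h.
Zn in S8 = 0.309×247.46 = 76.464 lb/h.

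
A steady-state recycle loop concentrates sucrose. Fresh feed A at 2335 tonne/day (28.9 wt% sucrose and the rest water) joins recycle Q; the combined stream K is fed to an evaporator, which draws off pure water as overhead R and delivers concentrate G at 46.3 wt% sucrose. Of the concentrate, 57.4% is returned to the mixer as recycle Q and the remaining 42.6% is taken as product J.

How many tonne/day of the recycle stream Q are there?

1964 tonne/day

Overall sucrose balance (none leaves overhead): sucrose in fresh feed = sucrose in product, i.e. 2335×0.289 = (1−0.574)·G·0.463.
G = 674.81/(0.463×0.426) = 3421.3 tonne/day.
Recycle Q = 0.574×3421.3 = 1963.8 tonne/day.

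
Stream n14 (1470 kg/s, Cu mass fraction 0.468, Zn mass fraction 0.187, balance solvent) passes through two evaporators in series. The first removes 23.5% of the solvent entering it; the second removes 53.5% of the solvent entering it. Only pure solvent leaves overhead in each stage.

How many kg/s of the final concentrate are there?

1143 kg/s

solvent in feed = 1470×0.345 = 507.15 kg/s.
After stage 1: solvent left = (1−0.235)×507.15 = 387.97; stream total = 1350.8 kg/s.
After stage 2: solvent left = (1−0.535)×387.97 = 180.41; final concentrate = 1143.3 kg/s.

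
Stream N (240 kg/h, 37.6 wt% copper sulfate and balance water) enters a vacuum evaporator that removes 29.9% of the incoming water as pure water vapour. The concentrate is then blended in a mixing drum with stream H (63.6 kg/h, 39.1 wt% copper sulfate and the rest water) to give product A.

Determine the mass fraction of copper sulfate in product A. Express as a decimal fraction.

Vapour removed = 0.299×0.624×240 = 44.778 kg/h; concentrate = 195.22 kg/h.
copper sulfate reaching the mixer = 90.24 (from concentrate) + 63.6×0.391 = 115.11 kg/h.
Product flow = 195.22 + 63.6 = 258.82 kg/h; copper sulfate fraction = 0.445.

0.445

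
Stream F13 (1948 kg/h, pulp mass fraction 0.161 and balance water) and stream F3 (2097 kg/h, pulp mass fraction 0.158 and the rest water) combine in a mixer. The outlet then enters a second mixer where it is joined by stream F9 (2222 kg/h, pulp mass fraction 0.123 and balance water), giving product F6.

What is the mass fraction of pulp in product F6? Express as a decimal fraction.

Overall, product flow = 6267 kg/h.
pulp in = 1948×0.161 + 2097×0.158 + 2222×0.123 = 918.26 kg/h.
pulp fraction in F6 = 0.147.

0.147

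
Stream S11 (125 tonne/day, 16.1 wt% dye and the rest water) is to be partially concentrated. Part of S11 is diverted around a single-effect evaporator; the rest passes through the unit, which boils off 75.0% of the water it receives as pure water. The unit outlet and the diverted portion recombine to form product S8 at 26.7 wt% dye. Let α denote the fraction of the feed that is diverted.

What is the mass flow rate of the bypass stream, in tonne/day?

46.14 tonne/day

All 125×0.161 = 20.125 tonne/day of dye reaches S8, so S8 = 20.125/0.267 = 75.375 tonne/day and vapour = 49.625 tonne/day.
The evaporator receives (1−α)·125 of feed at 0.839 water and removes 0.750 of that water:
0.750×0.839×(1−α)×125 = 49.625
(1−α) = 49.625/78.656 = 0.6309;  α = 0.3691.
Bypass flow = 0.3691×125 = 46.136 tonne/day.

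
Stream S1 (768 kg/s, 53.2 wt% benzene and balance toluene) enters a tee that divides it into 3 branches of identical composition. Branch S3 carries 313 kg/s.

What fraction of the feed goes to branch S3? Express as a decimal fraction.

Fraction to S3 = 313/768 = 0.4076.

0.408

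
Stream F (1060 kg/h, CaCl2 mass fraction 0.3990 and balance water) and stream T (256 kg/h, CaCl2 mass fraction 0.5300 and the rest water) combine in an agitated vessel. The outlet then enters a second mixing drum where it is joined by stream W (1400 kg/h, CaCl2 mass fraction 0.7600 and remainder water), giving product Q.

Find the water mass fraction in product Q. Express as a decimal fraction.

0.4026

Overall, product flow = 2716 kg/h.
water in = 1060×0.601 + 256×0.470 + 1400×0.240 = 1093.4 kg/h.
water fraction in Q = 0.4026.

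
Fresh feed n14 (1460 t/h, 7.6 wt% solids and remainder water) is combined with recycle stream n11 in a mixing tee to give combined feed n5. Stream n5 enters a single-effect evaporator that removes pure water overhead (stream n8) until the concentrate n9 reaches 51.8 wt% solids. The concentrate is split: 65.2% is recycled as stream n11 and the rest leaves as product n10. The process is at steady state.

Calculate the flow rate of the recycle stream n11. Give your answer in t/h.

Overall solids balance (none leaves overhead): solids in fresh feed = solids in product, i.e. 1460×0.076 = (1−0.652)·n9·0.518.
n9 = 110.96/(0.518×0.348) = 615.54 t/h.
Recycle n11 = 0.652×615.54 = 401.33 t/h.

401.3 t/h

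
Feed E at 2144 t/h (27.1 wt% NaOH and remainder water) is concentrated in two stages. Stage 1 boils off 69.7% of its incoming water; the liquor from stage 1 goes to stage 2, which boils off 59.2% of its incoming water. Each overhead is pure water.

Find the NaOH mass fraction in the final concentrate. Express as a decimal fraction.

0.7504

water in feed = 2144×0.729 = 1563 t/h.
After stage 1: water left = (1−0.697)×1563 = 473.58; stream total = 1054.6 t/h.
After stage 2: water left = (1−0.592)×473.58 = 193.22; final concentrate = 774.25 t/h.
NaOH fraction = 581.02/774.25 = 0.7504.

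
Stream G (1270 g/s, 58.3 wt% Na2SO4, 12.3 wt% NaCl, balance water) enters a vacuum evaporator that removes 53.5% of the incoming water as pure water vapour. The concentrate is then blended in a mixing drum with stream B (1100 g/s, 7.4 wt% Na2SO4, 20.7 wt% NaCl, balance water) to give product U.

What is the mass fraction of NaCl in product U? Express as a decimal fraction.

Vapour removed = 0.535×0.294×1270 = 199.76 g/s; concentrate = 1070.2 g/s.
NaCl reaching the mixer = 156.21 (from concentrate) + 1100×0.207 = 383.91 g/s.
Product flow = 1070.2 + 1100 = 2170.2 g/s; NaCl fraction = 0.1769.

0.1769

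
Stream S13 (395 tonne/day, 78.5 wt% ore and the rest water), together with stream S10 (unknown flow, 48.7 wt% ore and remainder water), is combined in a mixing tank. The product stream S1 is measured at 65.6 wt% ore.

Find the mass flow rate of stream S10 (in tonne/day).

Let S10 be the unknown flow. Total out = 395 + S10.
ore balance: 310.07 + 0.487·S10 = 0.656·(395 + S10)
(0.487 − 0.656)·S10 = 0.656×395 − 310.07 = -50.955
S10 = -50.955 / -0.169 = 301.51 tonne/day

301.5 tonne/day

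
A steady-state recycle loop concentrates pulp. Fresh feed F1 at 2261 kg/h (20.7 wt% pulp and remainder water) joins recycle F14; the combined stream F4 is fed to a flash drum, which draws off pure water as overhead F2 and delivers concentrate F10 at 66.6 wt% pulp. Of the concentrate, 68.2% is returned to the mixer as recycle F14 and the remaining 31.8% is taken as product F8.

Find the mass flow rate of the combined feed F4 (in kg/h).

Overall pulp balance (none leaves overhead): pulp in fresh feed = pulp in product, i.e. 2261×0.207 = (1−0.682)·F10·0.666.
F10 = 468.03/(0.666×0.318) = 2209.9 kg/h.
Recycle F14 = 0.682×2209.9 = 1507.1 kg/h.
Combined feed F4 = 2261 + 1507.1 = 3768.1 kg/h.

3768 kg/h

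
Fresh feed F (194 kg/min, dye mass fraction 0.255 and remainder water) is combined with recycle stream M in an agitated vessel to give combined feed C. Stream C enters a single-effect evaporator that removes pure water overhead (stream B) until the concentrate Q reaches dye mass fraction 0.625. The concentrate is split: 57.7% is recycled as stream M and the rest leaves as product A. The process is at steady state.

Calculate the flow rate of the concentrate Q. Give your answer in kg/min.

Overall dye balance (none leaves overhead): dye in fresh feed = dye in product, i.e. 194×0.255 = (1−0.577)·Q·0.625.
Q = 49.47/(0.625×0.423) = 187.12 kg/min.

187.1 kg/min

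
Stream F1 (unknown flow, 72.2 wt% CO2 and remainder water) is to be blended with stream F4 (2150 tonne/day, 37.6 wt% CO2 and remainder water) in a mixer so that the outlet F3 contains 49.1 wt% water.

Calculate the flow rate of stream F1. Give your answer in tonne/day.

Let F1 be the unknown flow. Total out = 2150 + F1.
water balance: 1341.6 + 0.278·F1 = 0.491·(2150 + F1)
(0.278 − 0.491)·F1 = 0.491×2150 − 1341.6 = -285.95
F1 = -285.95 / -0.213 = 1342.5 tonne/day

1342 tonne/day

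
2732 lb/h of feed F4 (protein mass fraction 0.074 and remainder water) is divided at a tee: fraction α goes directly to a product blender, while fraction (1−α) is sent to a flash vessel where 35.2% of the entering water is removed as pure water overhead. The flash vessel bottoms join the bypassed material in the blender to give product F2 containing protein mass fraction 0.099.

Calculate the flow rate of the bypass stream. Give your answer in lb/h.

615.4 lb/h

All 2732×0.074 = 202.17 lb/h of protein reaches F2, so F2 = 202.17/0.099 = 2042.1 lb/h and vapour = 689.9 lb/h.
The evaporator receives (1−α)·2732 of feed at 0.926 water and removes 0.352 of that water:
0.352×0.926×(1−α)×2732 = 689.9
(1−α) = 689.9/890.5 = 0.7747;  α = 0.2253.
Bypass flow = 0.2253×2732 = 615.43 lb/h.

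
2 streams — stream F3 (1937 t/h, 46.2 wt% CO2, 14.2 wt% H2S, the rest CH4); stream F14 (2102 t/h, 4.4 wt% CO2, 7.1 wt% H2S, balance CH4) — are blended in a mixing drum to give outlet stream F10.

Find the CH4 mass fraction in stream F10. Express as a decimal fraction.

0.650

Total flow out = 1937 + 2102 = 4039 t/h.
CH4 in = 1937×0.396 + 2102×0.885 = 2627.3 t/h.
CH4 mass fraction in F10 = 2627.3/4039 = 0.650.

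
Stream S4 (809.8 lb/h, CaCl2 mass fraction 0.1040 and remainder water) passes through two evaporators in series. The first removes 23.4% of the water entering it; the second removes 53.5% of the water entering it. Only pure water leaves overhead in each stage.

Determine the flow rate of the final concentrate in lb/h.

342.7 lb/h

water in feed = 809.8×0.896 = 725.58 lb/h.
After stage 1: water left = (1−0.234)×725.58 = 555.79; stream total = 640.01 lb/h.
After stage 2: water left = (1−0.535)×555.79 = 258.44; final concentrate = 342.66 lb/h.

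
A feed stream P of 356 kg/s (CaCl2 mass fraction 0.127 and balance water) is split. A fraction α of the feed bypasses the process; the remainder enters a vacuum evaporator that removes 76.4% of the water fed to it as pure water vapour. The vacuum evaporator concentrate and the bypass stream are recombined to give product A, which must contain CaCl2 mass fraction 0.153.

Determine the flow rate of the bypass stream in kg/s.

All 356×0.127 = 45.212 kg/s of CaCl2 reaches A, so A = 45.212/0.153 = 295.5 kg/s and vapour = 60.497 kg/s.
The evaporator receives (1−α)·356 of feed at 0.873 water and removes 0.764 of that water:
0.764×0.873×(1−α)×356 = 60.497
(1−α) = 60.497/237.44 = 0.2548;  α = 0.7452.
Bypass flow = 0.7452×356 = 265.3 kg/s.

265.3 kg/s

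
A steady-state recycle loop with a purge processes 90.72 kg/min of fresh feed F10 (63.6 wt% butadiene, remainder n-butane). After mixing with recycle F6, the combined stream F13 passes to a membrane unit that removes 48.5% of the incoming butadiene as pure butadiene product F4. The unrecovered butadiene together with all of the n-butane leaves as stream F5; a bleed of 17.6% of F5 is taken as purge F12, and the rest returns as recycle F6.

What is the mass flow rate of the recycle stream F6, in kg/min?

197.1 kg/min

n-butane enters only via F10 and leaves only via the purge: 90.72×0.364 = 0.176×(n-butane in F5), and the membrane unit passes all n-butane, so n-butane in F13 = n-butane in F5 = 187.63 kg/min.
butadiene in F13: m_A = 90.72×0.636 + (1−0.176)·(1−0.485)·m_A, so m_A = 57.698/0.5756 = 100.23 kg/min.
F5 = (1−0.485)×100.23 + 187.63 = 239.25 kg/min.
Recycle F6 = (1−0.176)×239.25 = 197.14 kg/min.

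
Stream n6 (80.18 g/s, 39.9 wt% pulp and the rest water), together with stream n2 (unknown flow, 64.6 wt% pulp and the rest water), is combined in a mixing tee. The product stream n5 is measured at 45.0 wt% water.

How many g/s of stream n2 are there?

126.1 g/s

Let n2 be the unknown flow. Total out = 80.18 + n2.
water balance: 48.188 + 0.354·n2 = 0.450·(80.18 + n2)
(0.354 − 0.450)·n2 = 0.450×80.18 − 48.188 = -12.107
n2 = -12.107 / -0.096 = 126.12 g/s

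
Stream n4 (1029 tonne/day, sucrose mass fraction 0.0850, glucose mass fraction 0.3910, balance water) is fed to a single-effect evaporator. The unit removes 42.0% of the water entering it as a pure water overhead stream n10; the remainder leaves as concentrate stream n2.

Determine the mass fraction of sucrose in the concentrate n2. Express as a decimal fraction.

sucrose is not removed: 1029×0.085 = 87.465 tonne/day of sucrose enters n2.
water entering = 1029×0.524 = 539.2 tonne/day; overhead removed = 0.420×539.2 = 226.46 tonne/day.
Concentrate = 1029 − 226.46 = 802.54 tonne/day.
Mass fraction = 87.465/802.54 = 0.1090.

0.1090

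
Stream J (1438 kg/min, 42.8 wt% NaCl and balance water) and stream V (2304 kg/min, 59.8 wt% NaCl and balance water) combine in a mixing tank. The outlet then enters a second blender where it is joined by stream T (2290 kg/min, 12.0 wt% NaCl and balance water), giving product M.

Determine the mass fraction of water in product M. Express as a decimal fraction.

0.624

Overall, product flow = 6032 kg/min.
water in = 1438×0.572 + 2304×0.402 + 2290×0.880 = 3763.9 kg/min.
water fraction in M = 0.624.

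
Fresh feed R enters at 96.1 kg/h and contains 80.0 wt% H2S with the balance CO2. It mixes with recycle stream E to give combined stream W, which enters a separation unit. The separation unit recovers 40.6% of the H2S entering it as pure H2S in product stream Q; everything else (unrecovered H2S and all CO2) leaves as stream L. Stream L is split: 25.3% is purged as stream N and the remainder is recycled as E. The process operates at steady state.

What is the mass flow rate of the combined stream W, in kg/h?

CO2 enters only via R and leaves only via the purge: 96.1×0.200 = 0.253×(CO2 in L), and the separation unit passes all CO2, so CO2 in W = CO2 in L = 75.968 kg/h.
H2S in W: m_A = 96.1×0.800 + (1−0.253)·(1−0.406)·m_A, so m_A = 76.88/0.5563 = 138.2 kg/h.
W = 138.2 + 75.968 = 214.17 kg/h.

214.2 kg/h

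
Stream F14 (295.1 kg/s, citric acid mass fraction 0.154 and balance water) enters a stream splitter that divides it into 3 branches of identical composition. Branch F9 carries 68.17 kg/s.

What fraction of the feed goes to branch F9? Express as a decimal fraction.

Fraction to F9 = 68.17/295.1 = 0.2310.

0.231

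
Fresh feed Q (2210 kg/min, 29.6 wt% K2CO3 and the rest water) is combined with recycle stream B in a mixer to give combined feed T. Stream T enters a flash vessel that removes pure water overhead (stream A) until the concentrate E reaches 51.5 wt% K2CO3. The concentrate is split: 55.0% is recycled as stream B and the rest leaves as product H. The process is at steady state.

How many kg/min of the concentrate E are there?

Overall K2CO3 balance (none leaves overhead): K2CO3 in fresh feed = K2CO3 in product, i.e. 2210×0.296 = (1−0.550)·E·0.515.
E = 654.16/(0.515×0.450) = 2822.7 kg/min.

2823 kg/min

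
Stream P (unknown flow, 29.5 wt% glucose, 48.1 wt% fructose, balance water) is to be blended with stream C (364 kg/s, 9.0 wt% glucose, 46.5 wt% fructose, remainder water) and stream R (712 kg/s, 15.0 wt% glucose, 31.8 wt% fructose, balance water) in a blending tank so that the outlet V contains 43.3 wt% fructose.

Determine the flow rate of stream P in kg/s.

1463 kg/s

Let P be the unknown flow. Total out = 1076 + P.
fructose balance: 395.68 + 0.481·P = 0.433·(1076 + P)
(0.481 − 0.433)·P = 0.433×1076 − 395.68 = 70.232
P = 70.232 / 0.048 = 1463.2 kg/s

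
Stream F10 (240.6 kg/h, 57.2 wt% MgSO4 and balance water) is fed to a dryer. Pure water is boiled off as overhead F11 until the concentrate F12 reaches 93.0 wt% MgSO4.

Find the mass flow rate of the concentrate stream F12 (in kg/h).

MgSO4 is conserved: 240.6×0.572 = 137.62 kg/h all reports to the concentrate.
Concentrate = 137.62/(target fraction) = 147.98 kg/h.

148 kg/h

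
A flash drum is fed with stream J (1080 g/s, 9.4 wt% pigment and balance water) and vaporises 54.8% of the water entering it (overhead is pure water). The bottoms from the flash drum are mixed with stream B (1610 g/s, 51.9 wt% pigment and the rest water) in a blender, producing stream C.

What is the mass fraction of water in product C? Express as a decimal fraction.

0.5649

Vapour removed = 0.548×0.906×1080 = 536.21 g/s; concentrate = 543.79 g/s.
water reaching the mixer = 442.27 (from concentrate) + 1610×0.481 = 1216.7 g/s.
Product flow = 543.79 + 1610 = 2153.8 g/s; water fraction = 0.5649.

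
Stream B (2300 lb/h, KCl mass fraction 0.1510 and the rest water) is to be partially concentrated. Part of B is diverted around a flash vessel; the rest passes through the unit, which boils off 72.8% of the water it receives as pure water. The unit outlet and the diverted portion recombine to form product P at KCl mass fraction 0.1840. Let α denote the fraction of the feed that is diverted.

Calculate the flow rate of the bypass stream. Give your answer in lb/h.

1633 lb/h

All 2300×0.151 = 347.3 lb/h of KCl reaches P, so P = 347.3/0.184 = 1887.5 lb/h and vapour = 412.5 lb/h.
The evaporator receives (1−α)·2300 of feed at 0.849 water and removes 0.728 of that water:
0.728×0.849×(1−α)×2300 = 412.5
(1−α) = 412.5/1421.6 = 0.2902;  α = 0.7098.
Bypass flow = 0.7098×2300 = 1632.6 lb/h.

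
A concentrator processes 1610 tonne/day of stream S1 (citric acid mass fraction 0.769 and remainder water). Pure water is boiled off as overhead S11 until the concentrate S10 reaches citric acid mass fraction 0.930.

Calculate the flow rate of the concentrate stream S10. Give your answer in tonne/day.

citric acid is conserved: 1610×0.769 = 1238.1 tonne/day all reports to the concentrate.
Concentrate = 1238.1/(target fraction) = 1331.3 tonne/day.

1331 tonne/day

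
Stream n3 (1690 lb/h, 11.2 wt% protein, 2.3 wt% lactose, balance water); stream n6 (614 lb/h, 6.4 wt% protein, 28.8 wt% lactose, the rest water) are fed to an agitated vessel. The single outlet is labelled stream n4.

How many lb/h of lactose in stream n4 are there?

lactose out = lactose in = 1690×0.023 + 614×0.288 = 215.7 lb/h.

215.7 lb/h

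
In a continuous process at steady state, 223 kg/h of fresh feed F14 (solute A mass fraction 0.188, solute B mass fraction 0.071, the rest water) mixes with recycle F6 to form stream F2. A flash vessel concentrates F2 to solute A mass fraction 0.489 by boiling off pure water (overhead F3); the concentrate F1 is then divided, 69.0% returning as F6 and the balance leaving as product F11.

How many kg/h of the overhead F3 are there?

137.3 kg/h

Overall solute A balance (none leaves overhead): solute A in fresh feed = solute A in product, i.e. 223×0.188 = (1−0.690)·F1·0.489.
F1 = 41.924/(0.489×0.310) = 276.56 kg/h.
Recycle F6 = 0.690×276.56 = 190.83 kg/h.
Combined feed F2 = 223 + 190.83 = 413.83 kg/h.
Overhead F3 = F2 − F1 = 413.83 − 276.56 = 137.27 kg/h.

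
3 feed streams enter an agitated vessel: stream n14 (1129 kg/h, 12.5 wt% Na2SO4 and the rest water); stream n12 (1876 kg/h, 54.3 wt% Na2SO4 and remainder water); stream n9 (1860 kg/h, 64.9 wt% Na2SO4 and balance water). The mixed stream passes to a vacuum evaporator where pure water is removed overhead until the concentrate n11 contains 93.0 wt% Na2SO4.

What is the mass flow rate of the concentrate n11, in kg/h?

2545 kg/h

Na2SO4 entering = 1129×0.125 + 1876×0.543 + 1860×0.649 = 2366.9 kg/h.
All Na2SO4 reports to n11, so n11 = 2366.9/0.930 = 2545.1 kg/h.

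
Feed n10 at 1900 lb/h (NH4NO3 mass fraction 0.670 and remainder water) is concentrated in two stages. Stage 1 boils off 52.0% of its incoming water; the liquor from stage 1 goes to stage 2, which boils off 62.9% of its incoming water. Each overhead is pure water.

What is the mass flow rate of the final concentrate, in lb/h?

water in feed = 1900×0.330 = 627 lb/h.
After stage 1: water left = (1−0.520)×627 = 300.96; stream total = 1574 lb/h.
After stage 2: water left = (1−0.629)×300.96 = 111.66; final concentrate = 1384.7 lb/h.

1385 lb/h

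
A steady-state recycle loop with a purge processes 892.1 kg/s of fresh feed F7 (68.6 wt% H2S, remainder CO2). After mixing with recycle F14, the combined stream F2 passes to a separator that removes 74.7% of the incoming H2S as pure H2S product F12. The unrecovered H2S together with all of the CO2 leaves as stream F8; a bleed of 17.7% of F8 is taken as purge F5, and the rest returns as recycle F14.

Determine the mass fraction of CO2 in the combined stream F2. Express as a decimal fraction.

0.6719

CO2 enters only via F7 and leaves only via the purge: 892.1×0.314 = 0.177×(CO2 in F8), and the separator passes all CO2, so CO2 in F2 = CO2 in F8 = 1582.6 kg/s.
H2S in F2: m_A = 892.1×0.686 + (1−0.177)·(1−0.747)·m_A, so m_A = 611.98/0.7918 = 772.92 kg/s.
F2 = 772.92 + 1582.6 = 2355.5 kg/s.
CO2 fraction in F2 = 1582.6/2355.5 = 0.6719.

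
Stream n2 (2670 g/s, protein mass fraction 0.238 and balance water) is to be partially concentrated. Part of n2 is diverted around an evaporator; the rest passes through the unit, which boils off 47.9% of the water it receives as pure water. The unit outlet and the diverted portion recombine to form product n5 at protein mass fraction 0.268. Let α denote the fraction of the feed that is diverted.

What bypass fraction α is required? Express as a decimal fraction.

0.693

All 2670×0.238 = 635.46 g/s of protein reaches n5, so n5 = 635.46/0.268 = 2371.1 g/s and vapour = 298.88 g/s.
The evaporator receives (1−α)·2670 of feed at 0.762 water and removes 0.479 of that water:
0.479×0.762×(1−α)×2670 = 298.88
(1−α) = 298.88/974.54 = 0.3067;  α = 0.6933.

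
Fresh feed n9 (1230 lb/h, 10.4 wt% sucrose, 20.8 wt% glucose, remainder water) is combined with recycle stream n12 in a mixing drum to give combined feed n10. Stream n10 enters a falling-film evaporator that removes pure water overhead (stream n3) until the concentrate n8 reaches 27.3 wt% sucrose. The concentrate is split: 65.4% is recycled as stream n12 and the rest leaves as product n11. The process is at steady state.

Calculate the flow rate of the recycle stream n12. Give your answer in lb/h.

Overall sucrose balance (none leaves overhead): sucrose in fresh feed = sucrose in product, i.e. 1230×0.104 = (1−0.654)·n8·0.273.
n8 = 127.92/(0.273×0.346) = 1354.3 lb/h.
Recycle n12 = 0.654×1354.3 = 885.68 lb/h.

885.7 lb/h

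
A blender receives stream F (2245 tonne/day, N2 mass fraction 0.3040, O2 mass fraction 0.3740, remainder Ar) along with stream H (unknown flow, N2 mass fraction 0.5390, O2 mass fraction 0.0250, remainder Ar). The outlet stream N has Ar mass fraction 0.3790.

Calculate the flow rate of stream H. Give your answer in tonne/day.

2245 tonne/day

Let H be the unknown flow. Total out = 2245 + H.
Ar balance: 722.89 + 0.436·H = 0.379·(2245 + H)
(0.436 − 0.379)·H = 0.379×2245 − 722.89 = 127.97
H = 127.97 / 0.057 = 2245 tonne/day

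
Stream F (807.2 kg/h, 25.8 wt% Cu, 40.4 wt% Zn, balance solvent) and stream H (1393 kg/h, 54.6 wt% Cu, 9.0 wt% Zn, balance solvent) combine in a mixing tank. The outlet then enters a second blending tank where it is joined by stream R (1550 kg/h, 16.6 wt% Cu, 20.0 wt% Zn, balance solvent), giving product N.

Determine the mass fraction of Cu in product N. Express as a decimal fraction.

0.327

Overall, product flow = 3750.2 kg/h.
Cu in = 807.2×0.258 + 1393×0.546 + 1550×0.166 = 1226.1 kg/h.
Cu fraction in N = 0.327.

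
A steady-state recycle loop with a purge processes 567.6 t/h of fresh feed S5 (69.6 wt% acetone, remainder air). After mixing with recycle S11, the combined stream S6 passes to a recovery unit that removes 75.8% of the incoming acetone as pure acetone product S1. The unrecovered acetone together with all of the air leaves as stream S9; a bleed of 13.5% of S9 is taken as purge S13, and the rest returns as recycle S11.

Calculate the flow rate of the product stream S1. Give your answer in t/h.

378.7 t/h

acetone in S6: m_A = 567.6×0.696 + (1−0.135)·(1−0.758)·m_A, so m_A = 395.05/0.7907 = 499.64 t/h.
Product S1 = 0.758×499.64 = 378.73 t/h.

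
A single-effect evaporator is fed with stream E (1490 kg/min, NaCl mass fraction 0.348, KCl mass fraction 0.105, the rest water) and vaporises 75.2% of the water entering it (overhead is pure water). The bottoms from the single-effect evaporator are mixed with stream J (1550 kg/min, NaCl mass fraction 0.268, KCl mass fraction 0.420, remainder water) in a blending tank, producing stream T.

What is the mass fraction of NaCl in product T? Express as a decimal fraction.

Vapour removed = 0.752×0.547×1490 = 612.9 kg/min; concentrate = 877.1 kg/min.
NaCl reaching the mixer = 518.52 (from concentrate) + 1550×0.268 = 933.92 kg/min.
Product flow = 877.1 + 1550 = 2427.1 kg/min; NaCl fraction = 0.385.

0.385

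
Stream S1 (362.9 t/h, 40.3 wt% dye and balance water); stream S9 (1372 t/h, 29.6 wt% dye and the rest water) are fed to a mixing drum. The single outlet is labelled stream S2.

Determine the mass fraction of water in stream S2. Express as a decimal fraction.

0.682

Total flow out = 362.9 + 1372 = 1734.9 t/h.
water in = 362.9×0.597 + 1372×0.704 = 1182.5 t/h.
water mass fraction in S2 = 1182.5/1734.9 = 0.682.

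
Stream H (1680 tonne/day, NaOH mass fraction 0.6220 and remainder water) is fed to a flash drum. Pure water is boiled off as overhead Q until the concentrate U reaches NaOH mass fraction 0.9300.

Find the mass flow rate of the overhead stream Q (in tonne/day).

556.4 tonne/day

NaOH is conserved: 1680×0.622 = 1045 tonne/day all reports to the concentrate.
Concentrate = 1045/(target fraction) = 1123.6 tonne/day.
Overhead = 1680 − 1123.6 = 556.39 tonne/day.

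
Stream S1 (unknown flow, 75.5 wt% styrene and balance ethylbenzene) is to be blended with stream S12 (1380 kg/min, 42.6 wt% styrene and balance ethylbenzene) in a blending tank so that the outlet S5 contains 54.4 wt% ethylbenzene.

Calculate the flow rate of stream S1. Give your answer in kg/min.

138.5 kg/min

Let S1 be the unknown flow. Total out = 1380 + S1.
ethylbenzene balance: 792.12 + 0.245·S1 = 0.544·(1380 + S1)
(0.245 − 0.544)·S1 = 0.544×1380 − 792.12 = -41.4
S1 = -41.4 / -0.299 = 138.46 kg/min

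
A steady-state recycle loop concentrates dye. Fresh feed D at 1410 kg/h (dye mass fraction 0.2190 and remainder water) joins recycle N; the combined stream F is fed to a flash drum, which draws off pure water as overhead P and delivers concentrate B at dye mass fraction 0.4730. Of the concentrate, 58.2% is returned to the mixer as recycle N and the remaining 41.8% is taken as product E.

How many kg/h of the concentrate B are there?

1562 kg/h

Overall dye balance (none leaves overhead): dye in fresh feed = dye in product, i.e. 1410×0.219 = (1−0.582)·B·0.473.
B = 308.79/(0.473×0.418) = 1561.8 kg/h.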